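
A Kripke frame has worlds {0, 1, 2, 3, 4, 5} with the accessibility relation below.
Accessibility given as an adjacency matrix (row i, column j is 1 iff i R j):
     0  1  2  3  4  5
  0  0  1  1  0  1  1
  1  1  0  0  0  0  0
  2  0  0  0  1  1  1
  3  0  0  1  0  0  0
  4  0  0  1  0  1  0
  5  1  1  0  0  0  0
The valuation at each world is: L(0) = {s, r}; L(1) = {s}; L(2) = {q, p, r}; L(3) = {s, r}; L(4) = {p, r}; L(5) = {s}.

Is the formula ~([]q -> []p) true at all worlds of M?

Let φ = ~([]q -> []p). Evaluate φ at each world:
  0 (successors {1, 2, 4, 5}): φ is false.
  1 (successors {0}): φ is false.
  2 (successors {3, 4, 5}): φ is false.
  3 (successors {2}): φ is false.
  4 (successors {2, 4}): φ is false.
  5 (successors {0, 1}): φ is false.
Detail at 0 (counterexample):
  At 0: []q -> []p is true, so ~([]q -> []p) is false.
    At 0: []q is false, []p is false, so []q -> []p is true.
      At 0: []q requires q at every successor {1, 2, 4, 5}.
        q fails at 1, so []q is false at 0.
      At 0: []p requires p at every successor {1, 2, 4, 5}.
        p fails at 1, so []p is false at 0.

No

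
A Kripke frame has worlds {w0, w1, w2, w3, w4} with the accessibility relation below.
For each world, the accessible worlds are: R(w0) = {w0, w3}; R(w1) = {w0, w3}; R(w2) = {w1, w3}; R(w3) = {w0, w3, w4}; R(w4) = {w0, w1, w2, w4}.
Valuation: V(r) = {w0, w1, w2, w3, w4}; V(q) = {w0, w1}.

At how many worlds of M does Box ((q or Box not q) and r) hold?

0

Recall that Box ψ holds at a world iff ψ holds at every accessible world, and Dia ψ holds iff ψ holds at some accessible world.
Let φ = Box ((q or Box not q) and r). Evaluate φ at each world:
  w0 (successors {w0, w3}): φ is false.
  w1 (successors {w0, w3}): φ is false.
  w2 (successors {w1, w3}): φ is false.
  w3 (successors {w0, w3, w4}): φ is false.
  w4 (successors {w0, w1, w2, w4}): φ is false.
For instance, at w3:
  At w3: Box ((q or Box not q) and r) requires (q or Box not q) and r at every successor {w0, w3, w4}.
    (q or Box not q) and r fails at w3, so Box ((q or Box not q) and r) is false at w3.
      At w3: q or Box not q is false, r is true, so (q or Box not q) and r is false.
Satisfying worlds: none.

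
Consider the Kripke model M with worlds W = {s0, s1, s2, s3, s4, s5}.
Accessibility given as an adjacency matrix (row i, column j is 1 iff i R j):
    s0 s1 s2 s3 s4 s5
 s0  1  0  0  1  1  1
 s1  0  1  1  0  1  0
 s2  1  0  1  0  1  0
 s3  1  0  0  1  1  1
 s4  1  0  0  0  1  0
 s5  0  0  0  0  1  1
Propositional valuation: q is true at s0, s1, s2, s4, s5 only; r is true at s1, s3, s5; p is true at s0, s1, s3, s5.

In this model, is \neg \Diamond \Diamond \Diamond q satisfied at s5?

No

Recall that \Diamond ψ holds at a world iff ψ holds at some accessible world.
At s5: \Diamond \Diamond \Diamond q is true, so \neg \Diamond \Diamond \Diamond q is false.
  At s5: \Diamond \Diamond \Diamond q requires \Diamond \Diamond q at some successor in {s4, s5}.
    \Diamond \Diamond q holds at s4, so \Diamond \Diamond \Diamond q is true at s5.
      At s4: \Diamond \Diamond q requires \Diamond q at some successor in {s0, s4}.
        \Diamond q holds at s0, so \Diamond \Diamond q is true at s4.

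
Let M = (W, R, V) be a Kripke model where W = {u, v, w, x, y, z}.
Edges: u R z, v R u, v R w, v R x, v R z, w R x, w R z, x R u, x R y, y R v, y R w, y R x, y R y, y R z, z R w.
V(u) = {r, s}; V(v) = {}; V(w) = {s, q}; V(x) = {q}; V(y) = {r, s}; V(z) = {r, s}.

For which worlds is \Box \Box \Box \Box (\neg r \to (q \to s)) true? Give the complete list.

Recall that \Box ψ holds at a world iff ψ holds at every accessible world, and \Diamond ψ holds iff ψ holds at some accessible world.
Let φ = \Box \Box \Box \Box (\neg r \to (q \to s)). Evaluate φ at each world:
  u (successors {z}): φ is true.
  v (successors {u, w, x, z}): φ is false.
  w (successors {x, z}): φ is false.
  x (successors {u, y}): φ is false.
  y (successors {v, w, x, y, z}): φ is false.
  z (successors {w}): φ is false.
For instance, at y:
  At y: \Box \Box \Box \Box (\neg r \to (q \to s)) requires \Box \Box \Box (\neg r \to (q \to s)) at every successor {v, w, x, y, z}.
    \Box \Box \Box (\neg r \to (q \to s)) fails at v, so \Box \Box \Box \Box (\neg r \to (q \to s)) is false at y.
      At v: \Box \Box \Box (\neg r \to (q \to s)) requires \Box \Box (\neg r \to (q \to s)) at every successor {u, w, x, z}.
        \Box \Box (\neg r \to (q \to s)) fails at x, so \Box \Box \Box (\neg r \to (q \to s)) is false at v.
Satisfying worlds: {u}

u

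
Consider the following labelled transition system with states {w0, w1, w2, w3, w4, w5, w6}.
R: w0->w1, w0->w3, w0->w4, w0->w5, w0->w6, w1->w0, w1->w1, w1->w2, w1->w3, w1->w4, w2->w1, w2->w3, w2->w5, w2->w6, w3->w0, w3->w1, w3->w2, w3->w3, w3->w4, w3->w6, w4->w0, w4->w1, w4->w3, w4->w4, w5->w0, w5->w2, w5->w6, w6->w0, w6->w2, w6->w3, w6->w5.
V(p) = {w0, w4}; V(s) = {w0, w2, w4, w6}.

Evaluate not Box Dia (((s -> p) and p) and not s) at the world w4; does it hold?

At w4: Box Dia (((s -> p) and p) and not s) is false, so not Box Dia (((s -> p) and p) and not s) is true.
  At w4: Box Dia (((s -> p) and p) and not s) requires Dia (((s -> p) and p) and not s) at every successor {w0, w1, w3, w4}.
    Dia (((s -> p) and p) and not s) fails at w0, so Box Dia (((s -> p) and p) and not s) is false at w4.
      At w0: Dia (((s -> p) and p) and not s) requires ((s -> p) and p) and not s at some successor in {w1, w3, w4, w5, w6}.
        At w1: ((s -> p) and p) and not s is false.
        At w3: ((s -> p) and p) and not s is false.
        At w4: ((s -> p) and p) and not s is false.
        At w5: ((s -> p) and p) and not s is false.
        At w6: ((s -> p) and p) and not s is false.
      So Dia (((s -> p) and p) and not s) is false at w0.

Yes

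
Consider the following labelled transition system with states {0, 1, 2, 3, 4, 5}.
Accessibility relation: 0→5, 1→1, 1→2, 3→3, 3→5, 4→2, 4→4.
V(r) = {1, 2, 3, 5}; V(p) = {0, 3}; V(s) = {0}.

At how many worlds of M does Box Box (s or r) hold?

5

Let φ = Box Box (s or r). Evaluate φ at each world:
  0 (successors {5}): φ is true.
  1 (successors {1, 2}): φ is true.
  2 (successors ∅): φ is true.
  3 (successors {3, 5}): φ is true.
  4 (successors {2, 4}): φ is false.
  5 (successors ∅): φ is true.
For instance, at 1:
  At 1: Box Box (s or r) requires Box (s or r) at every successor {1, 2}.
      At 1: Box (s or r) requires s or r at every successor {1, 2}.
        At 1: s or r is true.
        At 2: s or r is true.
      So Box (s or r) is true at 1.
      At 2: no accessible worlds, so Box (s or r) holds vacuously.
  So Box Box (s or r) is true at 1.
Satisfying worlds: {0, 1, 2, 3, 5}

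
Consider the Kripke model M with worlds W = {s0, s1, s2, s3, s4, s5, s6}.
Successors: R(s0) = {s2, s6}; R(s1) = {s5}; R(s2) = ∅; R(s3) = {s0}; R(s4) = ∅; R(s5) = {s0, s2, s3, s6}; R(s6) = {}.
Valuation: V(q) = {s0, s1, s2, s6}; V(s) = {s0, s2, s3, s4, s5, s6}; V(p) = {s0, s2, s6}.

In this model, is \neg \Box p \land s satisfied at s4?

Recall that \Box ψ holds at a world iff ψ holds at every accessible world, and \Diamond ψ holds iff ψ holds at some accessible world.
At s4: \neg \Box p is false, s is true, so \neg \Box p \land s is false.
  At s4: \Box p is true, so \neg \Box p is false.
    At s4: no accessible worlds, so \Box p holds vacuously.

No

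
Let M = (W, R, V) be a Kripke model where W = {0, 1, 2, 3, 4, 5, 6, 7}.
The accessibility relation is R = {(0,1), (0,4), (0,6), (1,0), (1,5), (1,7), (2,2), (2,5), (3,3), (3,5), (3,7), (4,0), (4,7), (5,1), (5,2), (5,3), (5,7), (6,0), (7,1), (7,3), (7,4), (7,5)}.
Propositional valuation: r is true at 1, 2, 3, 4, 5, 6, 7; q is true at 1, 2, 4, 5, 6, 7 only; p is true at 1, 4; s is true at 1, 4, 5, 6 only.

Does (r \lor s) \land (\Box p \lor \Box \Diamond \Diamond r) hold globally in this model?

No

Let φ = (r \lor s) \land (\Box p \lor \Box \Diamond \Diamond r). Evaluate φ at each world:
  0 (successors {1, 4, 6}): φ is false.
  1 (successors {0, 5, 7}): φ is true.
  2 (successors {2, 5}): φ is true.
  3 (successors {3, 5, 7}): φ is true.
  4 (successors {0, 7}): φ is true.
  5 (successors {1, 2, 3, 7}): φ is true.
  6 (successors {0}): φ is true.
  7 (successors {1, 3, 4, 5}): φ is true.
Detail at 0 (counterexample):
  At 0: r \lor s is false, \Box p \lor \Box \Diamond \Diamond r is true, so (r \lor s) \land (\Box p \lor \Box \Diamond \Diamond r) is false.
    At 0: \Box p is false, \Box \Diamond \Diamond r is true, so \Box p \lor \Box \Diamond \Diamond r is true.
      At 0: \Box p requires p at every successor {1, 4, 6}.
        p fails at 6, so \Box p is false at 0.
      At 0: \Box \Diamond \Diamond r requires \Diamond \Diamond r at every successor {1, 4, 6}.
        At 1: \Diamond \Diamond r is true.
        At 4: \Diamond \Diamond r is true.
        At 6: \Diamond \Diamond r is true.
      So \Box \Diamond \Diamond r is true at 0.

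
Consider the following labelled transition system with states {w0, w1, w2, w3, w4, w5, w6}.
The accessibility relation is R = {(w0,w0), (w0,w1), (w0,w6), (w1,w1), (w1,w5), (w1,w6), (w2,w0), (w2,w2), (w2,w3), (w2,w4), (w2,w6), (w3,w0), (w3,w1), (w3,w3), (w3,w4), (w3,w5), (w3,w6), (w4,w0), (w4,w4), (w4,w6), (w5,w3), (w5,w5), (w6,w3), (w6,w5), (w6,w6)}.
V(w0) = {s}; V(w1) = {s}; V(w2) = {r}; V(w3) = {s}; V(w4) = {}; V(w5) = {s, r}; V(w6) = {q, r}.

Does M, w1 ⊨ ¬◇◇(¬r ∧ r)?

Yes

Recall that ◇ψ holds at a world iff ψ holds at some accessible world.
At w1: ◇◇(¬r ∧ r) is false, so ¬◇◇(¬r ∧ r) is true.
  At w1: ◇◇(¬r ∧ r) requires ◇(¬r ∧ r) at some successor in {w1, w5, w6}.
    At w1: ◇(¬r ∧ r) is false.
    At w5: ◇(¬r ∧ r) is false.
    At w6: ◇(¬r ∧ r) is false.
  So ◇◇(¬r ∧ r) is false at w1.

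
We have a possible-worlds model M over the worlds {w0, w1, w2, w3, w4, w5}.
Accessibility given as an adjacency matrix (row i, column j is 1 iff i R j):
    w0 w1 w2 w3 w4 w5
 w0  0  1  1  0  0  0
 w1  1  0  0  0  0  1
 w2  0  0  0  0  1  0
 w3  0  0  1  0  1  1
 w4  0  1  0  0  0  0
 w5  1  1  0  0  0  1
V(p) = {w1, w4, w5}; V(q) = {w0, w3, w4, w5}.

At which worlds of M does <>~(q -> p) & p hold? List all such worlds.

Let φ = <>~(q -> p) & p. Evaluate φ at each world:
  w0 (successors {w1, w2}): φ is false.
  w1 (successors {w0, w5}): φ is true.
  w2 (successors {w4}): φ is false.
  w3 (successors {w2, w4, w5}): φ is false.
  w4 (successors {w1}): φ is false.
  w5 (successors {w0, w1, w5}): φ is true.
For instance, at w1:
  At w1: <>~(q -> p) is true, p is true, so <>~(q -> p) & p is true.
    At w1: <>~(q -> p) requires ~(q -> p) at some successor in {w0, w5}.
      ~(q -> p) holds at w0, so <>~(q -> p) is true at w1.
Satisfying worlds: {w1, w5}

w1, w5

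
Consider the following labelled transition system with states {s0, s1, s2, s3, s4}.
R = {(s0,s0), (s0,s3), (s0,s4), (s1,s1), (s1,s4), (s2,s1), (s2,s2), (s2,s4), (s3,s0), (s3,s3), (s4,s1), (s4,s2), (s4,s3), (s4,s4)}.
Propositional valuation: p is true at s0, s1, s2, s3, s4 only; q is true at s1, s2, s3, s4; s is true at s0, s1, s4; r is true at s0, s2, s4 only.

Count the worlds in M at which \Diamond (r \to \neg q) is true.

5

Let φ = \Diamond (r \to \neg q). Evaluate φ at each world:
  s0 (successors {s0, s3, s4}): φ is true.
  s1 (successors {s1, s4}): φ is true.
  s2 (successors {s1, s2, s4}): φ is true.
  s3 (successors {s0, s3}): φ is true.
  s4 (successors {s1, s2, s3, s4}): φ is true.
For instance, at s0:
  At s0: \Diamond (r \to \neg q) requires r \to \neg q at some successor in {s0, s3, s4}.
    r \to \neg q holds at s0, so \Diamond (r \to \neg q) is true at s0.
Satisfying worlds: {s0, s1, s2, s3, s4}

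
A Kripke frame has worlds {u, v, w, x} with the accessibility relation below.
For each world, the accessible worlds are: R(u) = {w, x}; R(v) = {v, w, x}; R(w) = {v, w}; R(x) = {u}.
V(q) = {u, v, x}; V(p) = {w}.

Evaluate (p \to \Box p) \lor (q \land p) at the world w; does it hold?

At w: p \to \Box p is false, q \land p is false, so (p \to \Box p) \lor (q \land p) is false.
  At w: p is true, \Box p is false, so p \to \Box p is false.
    At w: \Box p requires p at every successor {v, w}.
      p fails at v, so \Box p is false at w.

No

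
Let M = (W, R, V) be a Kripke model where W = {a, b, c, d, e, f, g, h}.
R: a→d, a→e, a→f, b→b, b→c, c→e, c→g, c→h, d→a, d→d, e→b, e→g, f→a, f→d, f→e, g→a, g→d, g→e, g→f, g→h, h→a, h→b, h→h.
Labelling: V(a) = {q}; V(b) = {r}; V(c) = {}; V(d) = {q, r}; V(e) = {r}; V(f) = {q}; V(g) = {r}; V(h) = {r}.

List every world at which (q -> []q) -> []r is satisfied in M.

Let φ = (q -> []q) -> []r. Evaluate φ at each world:
  a (successors {d, e, f}): φ is true.
  b (successors {b, c}): φ is false.
  c (successors {e, g, h}): φ is true.
  d (successors {a, d}): φ is false.
  e (successors {b, g}): φ is true.
  f (successors {a, d, e}): φ is true.
  g (successors {a, d, e, f, h}): φ is false.
  h (successors {a, b, h}): φ is false.
For instance, at g:
  At g: q -> []q is true, []r is false, so (q -> []q) -> []r is false.
    At g: q is false, []q is false, so q -> []q is true.
      At g: []q requires q at every successor {a, d, e, f, h}.
        q fails at e, so []q is false at g.
    At g: []r requires r at every successor {a, d, e, f, h}.
      r fails at a, so []r is false at g.
Satisfying worlds: {a, c, e, f}

a, c, e, f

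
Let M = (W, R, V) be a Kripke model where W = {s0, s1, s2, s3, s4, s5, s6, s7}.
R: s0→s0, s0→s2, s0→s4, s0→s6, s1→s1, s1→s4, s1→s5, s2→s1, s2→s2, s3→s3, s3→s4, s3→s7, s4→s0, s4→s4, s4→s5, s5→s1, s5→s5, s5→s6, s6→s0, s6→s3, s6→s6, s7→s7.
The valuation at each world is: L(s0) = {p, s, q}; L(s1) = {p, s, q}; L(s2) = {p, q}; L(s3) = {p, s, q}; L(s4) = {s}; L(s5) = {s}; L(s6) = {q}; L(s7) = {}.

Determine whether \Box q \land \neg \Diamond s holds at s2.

No

At s2: \Box q is true, \neg \Diamond s is false, so \Box q \land \neg \Diamond s is false.
  At s2: \Box q requires q at every successor {s1, s2}.
    At s1: q is true.
    At s2: q is true.
  So \Box q is true at s2.
  At s2: \Diamond s is true, so \neg \Diamond s is false.
    At s2: \Diamond s requires s at some successor in {s1, s2}.
      s holds at s1, so \Diamond s is true at s2.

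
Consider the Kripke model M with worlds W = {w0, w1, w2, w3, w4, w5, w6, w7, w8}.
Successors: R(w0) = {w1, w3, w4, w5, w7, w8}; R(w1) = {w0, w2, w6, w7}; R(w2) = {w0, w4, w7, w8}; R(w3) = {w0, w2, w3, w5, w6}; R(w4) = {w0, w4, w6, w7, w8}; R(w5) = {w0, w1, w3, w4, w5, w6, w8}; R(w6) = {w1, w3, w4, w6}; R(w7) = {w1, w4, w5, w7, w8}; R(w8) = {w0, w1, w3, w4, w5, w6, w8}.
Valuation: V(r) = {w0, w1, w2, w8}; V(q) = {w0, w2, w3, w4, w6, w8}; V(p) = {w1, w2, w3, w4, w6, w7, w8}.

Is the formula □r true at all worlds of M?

Let φ = □r. Evaluate φ at each world:
  w0 (successors {w1, w3, w4, w5, w7, w8}): φ is false.
  w1 (successors {w0, w2, w6, w7}): φ is false.
  w2 (successors {w0, w4, w7, w8}): φ is false.
  w3 (successors {w0, w2, w3, w5, w6}): φ is false.
  w4 (successors {w0, w4, w6, w7, w8}): φ is false.
  w5 (successors {w0, w1, w3, w4, w5, w6, w8}): φ is false.
  w6 (successors {w1, w3, w4, w6}): φ is false.
  w7 (successors {w1, w4, w5, w7, w8}): φ is false.
  w8 (successors {w0, w1, w3, w4, w5, w6, w8}): φ is false.
Detail at w0 (counterexample):
  At w0: □r requires r at every successor {w1, w3, w4, w5, w7, w8}.
    r fails at w3, so □r is false at w0.

No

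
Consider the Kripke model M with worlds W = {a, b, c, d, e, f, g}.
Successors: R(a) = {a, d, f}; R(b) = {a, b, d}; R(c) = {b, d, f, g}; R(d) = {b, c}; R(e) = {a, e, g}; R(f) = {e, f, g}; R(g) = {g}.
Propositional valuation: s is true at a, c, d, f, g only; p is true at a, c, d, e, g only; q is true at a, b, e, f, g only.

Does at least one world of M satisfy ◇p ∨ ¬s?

Yes

Let φ = ◇p ∨ ¬s. Evaluate φ at each world:
  a (successors {a, d, f}): φ is true.
  b (successors {a, b, d}): φ is true.
  c (successors {b, d, f, g}): φ is true.
  d (successors {b, c}): φ is true.
  e (successors {a, e, g}): φ is true.
  f (successors {e, f, g}): φ is true.
  g (successors {g}): φ is true.
Detail at a (witness):
  At a: ◇p is true, ¬s is false, so ◇p ∨ ¬s is true.
    At a: ◇p requires p at some successor in {a, d, f}.
      p holds at a, so ◇p is true at a.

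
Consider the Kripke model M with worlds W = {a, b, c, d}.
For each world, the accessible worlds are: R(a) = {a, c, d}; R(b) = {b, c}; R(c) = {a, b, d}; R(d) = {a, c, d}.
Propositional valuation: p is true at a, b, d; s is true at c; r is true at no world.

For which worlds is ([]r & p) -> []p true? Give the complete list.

a, b, c, d

Let φ = ([]r & p) -> []p. Evaluate φ at each world:
  a (successors {a, c, d}): φ is true.
  b (successors {b, c}): φ is true.
  c (successors {a, b, d}): φ is true.
  d (successors {a, c, d}): φ is true.
For instance, at c:
  At c: []r & p is false, []p is true, so ([]r & p) -> []p is true.
    At c: []r is false, p is false, so []r & p is false.
      At c: []r requires r at every successor {a, b, d}.
        r fails at a, so []r is false at c.
    At c: []p requires p at every successor {a, b, d}.
      At a: p is true.
      At b: p is true.
      At d: p is true.
    So []p is true at c.
Satisfying worlds: {a, b, c, d}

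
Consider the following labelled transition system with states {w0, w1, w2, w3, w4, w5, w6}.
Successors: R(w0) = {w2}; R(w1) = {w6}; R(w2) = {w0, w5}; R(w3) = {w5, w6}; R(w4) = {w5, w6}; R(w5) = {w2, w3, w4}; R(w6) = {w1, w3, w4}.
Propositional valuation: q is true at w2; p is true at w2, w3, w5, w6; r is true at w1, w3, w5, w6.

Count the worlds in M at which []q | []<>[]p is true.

4

Recall that []ψ holds at a world iff ψ holds at every accessible world, and <>ψ holds iff ψ holds at some accessible world.
Let φ = []q | []<>[]p. Evaluate φ at each world:
  w0 (successors {w2}): φ is true.
  w1 (successors {w6}): φ is true.
  w2 (successors {w0, w5}): φ is false.
  w3 (successors {w5, w6}): φ is true.
  w4 (successors {w5, w6}): φ is true.
  w5 (successors {w2, w3, w4}): φ is false.
  w6 (successors {w1, w3, w4}): φ is false.
For instance, at w6:
  At w6: []q is false, []<>[]p is false, so []q | []<>[]p is false.
    At w6: []q requires q at every successor {w1, w3, w4}.
      q fails at w1, so []q is false at w6.
    At w6: []<>[]p requires <>[]p at every successor {w1, w3, w4}.
      <>[]p fails at w1, so []<>[]p is false at w6.
Satisfying worlds: {w0, w1, w3, w4}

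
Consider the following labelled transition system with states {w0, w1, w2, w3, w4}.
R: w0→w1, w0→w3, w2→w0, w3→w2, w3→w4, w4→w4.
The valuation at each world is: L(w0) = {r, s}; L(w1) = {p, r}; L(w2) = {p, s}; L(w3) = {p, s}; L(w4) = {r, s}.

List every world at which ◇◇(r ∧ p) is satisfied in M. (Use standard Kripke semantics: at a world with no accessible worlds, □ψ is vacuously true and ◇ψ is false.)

Let φ = ◇◇(r ∧ p). Evaluate φ at each world:
  w0 (successors {w1, w3}): φ is false.
  w1 (successors ∅): φ is false.
  w2 (successors {w0}): φ is true.
  w3 (successors {w2, w4}): φ is false.
  w4 (successors {w4}): φ is false.
For instance, at w4:
  At w4: ◇◇(r ∧ p) requires ◇(r ∧ p) at some successor in {w4}.
    At w4: ◇(r ∧ p) is false.
  So ◇◇(r ∧ p) is false at w4.
Satisfying worlds: {w2}

w2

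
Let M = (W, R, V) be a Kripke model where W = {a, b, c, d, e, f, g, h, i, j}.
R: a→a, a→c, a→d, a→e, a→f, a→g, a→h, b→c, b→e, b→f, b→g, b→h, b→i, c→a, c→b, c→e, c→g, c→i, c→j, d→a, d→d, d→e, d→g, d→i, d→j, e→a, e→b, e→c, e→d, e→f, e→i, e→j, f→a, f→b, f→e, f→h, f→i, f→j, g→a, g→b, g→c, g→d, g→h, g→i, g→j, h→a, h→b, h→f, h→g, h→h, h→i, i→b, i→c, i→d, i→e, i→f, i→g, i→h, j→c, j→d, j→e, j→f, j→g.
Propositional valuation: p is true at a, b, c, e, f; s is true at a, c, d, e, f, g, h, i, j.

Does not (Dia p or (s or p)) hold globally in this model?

No

Let φ = not (Dia p or (s or p)). Evaluate φ at each world:
  a (successors {a, c, d, e, f, g, h}): φ is false.
  b (successors {c, e, f, g, h, i}): φ is false.
  c (successors {a, b, e, g, i, j}): φ is false.
  d (successors {a, d, e, g, i, j}): φ is false.
  e (successors {a, b, c, d, f, i, j}): φ is false.
  f (successors {a, b, e, h, i, j}): φ is false.
  g (successors {a, b, c, d, h, i, j}): φ is false.
  h (successors {a, b, f, g, h, i}): φ is false.
  i (successors {b, c, d, e, f, g, h}): φ is false.
  j (successors {c, d, e, f, g}): φ is false.
Detail at a (counterexample):
  At a: Dia p or (s or p) is true, so not (Dia p or (s or p)) is false.
    At a: Dia p is true, s or p is true, so Dia p or (s or p) is true.
      At a: Dia p requires p at some successor in {a, c, d, e, f, g, h}.
        p holds at a, so Dia p is true at a.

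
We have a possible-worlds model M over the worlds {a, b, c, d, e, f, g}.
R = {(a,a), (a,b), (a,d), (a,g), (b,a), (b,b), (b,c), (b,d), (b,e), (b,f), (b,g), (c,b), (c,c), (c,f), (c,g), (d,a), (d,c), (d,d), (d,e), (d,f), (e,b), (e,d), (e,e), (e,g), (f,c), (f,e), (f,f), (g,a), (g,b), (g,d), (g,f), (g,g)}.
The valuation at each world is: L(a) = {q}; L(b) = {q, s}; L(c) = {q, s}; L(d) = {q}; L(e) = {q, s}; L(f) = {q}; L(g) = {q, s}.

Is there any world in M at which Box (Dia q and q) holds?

Yes

Let φ = Box (Dia q and q). Evaluate φ at each world:
  a (successors {a, b, d, g}): φ is true.
  b (successors {a, b, c, d, e, f, g}): φ is true.
  c (successors {b, c, f, g}): φ is true.
  d (successors {a, c, d, e, f}): φ is true.
  e (successors {b, d, e, g}): φ is true.
  f (successors {c, e, f}): φ is true.
  g (successors {a, b, d, f, g}): φ is true.
Detail at a (witness):
  At a: Box (Dia q and q) requires Dia q and q at every successor {a, b, d, g}.
    At a: Dia q and q is true.
    At b: Dia q and q is true.
    At d: Dia q and q is true.
    At g: Dia q and q is true.
  So Box (Dia q and q) is true at a.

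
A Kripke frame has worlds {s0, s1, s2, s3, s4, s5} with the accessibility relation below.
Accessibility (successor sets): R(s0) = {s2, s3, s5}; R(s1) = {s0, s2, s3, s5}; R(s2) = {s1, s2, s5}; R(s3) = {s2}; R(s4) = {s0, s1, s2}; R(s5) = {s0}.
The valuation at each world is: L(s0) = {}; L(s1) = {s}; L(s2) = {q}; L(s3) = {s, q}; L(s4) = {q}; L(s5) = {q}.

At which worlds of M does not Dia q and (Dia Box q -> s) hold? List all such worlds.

none

Let φ = not Dia q and (Dia Box q -> s). Evaluate φ at each world:
  s0 (successors {s2, s3, s5}): φ is false.
  s1 (successors {s0, s2, s3, s5}): φ is false.
  s2 (successors {s1, s2, s5}): φ is false.
  s3 (successors {s2}): φ is false.
  s4 (successors {s0, s1, s2}): φ is false.
  s5 (successors {s0}): φ is false.
For instance, at s0:
  At s0: not Dia q is false, Dia Box q -> s is false, so not Dia q and (Dia Box q -> s) is false.
    At s0: Dia q is true, so not Dia q is false.
      At s0: Dia q requires q at some successor in {s2, s3, s5}.
        q holds at s2, so Dia q is true at s0.
    At s0: Dia Box q is true, s is false, so Dia Box q -> s is false.
      At s0: Dia Box q requires Box q at some successor in {s2, s3, s5}.
        Box q holds at s3, so Dia Box q is true at s0.
Satisfying worlds: none.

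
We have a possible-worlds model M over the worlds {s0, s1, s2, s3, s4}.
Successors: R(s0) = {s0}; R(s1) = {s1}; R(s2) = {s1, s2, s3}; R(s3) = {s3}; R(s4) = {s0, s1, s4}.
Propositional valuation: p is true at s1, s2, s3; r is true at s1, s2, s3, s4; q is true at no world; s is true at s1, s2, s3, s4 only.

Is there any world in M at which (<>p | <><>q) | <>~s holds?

Let φ = (<>p | <><>q) | <>~s. Evaluate φ at each world:
  s0 (successors {s0}): φ is true.
  s1 (successors {s1}): φ is true.
  s2 (successors {s1, s2, s3}): φ is true.
  s3 (successors {s3}): φ is true.
  s4 (successors {s0, s1, s4}): φ is true.
Detail at s0 (witness):
  At s0: <>p | <><>q is false, <>~s is true, so (<>p | <><>q) | <>~s is true.
    At s0: <>p is false, <><>q is false, so <>p | <><>q is false.
      At s0: <>p requires p at some successor in {s0}.
        At s0: p is false.
      So <>p is false at s0.
      At s0: <><>q requires <>q at some successor in {s0}.
        At s0: <>q is false.
      So <><>q is false at s0.
    At s0: <>~s requires ~s at some successor in {s0}.
      ~s holds at s0, so <>~s is true at s0.

Yes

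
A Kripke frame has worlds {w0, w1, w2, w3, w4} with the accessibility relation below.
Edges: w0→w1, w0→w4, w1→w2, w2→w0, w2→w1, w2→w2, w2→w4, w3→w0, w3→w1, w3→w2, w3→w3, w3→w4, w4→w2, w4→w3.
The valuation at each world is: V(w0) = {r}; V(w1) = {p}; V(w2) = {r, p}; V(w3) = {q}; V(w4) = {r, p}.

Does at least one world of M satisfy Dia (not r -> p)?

Yes

Let φ = Dia (not r -> p). Evaluate φ at each world:
  w0 (successors {w1, w4}): φ is true.
  w1 (successors {w2}): φ is true.
  w2 (successors {w0, w1, w2, w4}): φ is true.
  w3 (successors {w0, w1, w2, w3, w4}): φ is true.
  w4 (successors {w2, w3}): φ is true.
Detail at w0 (witness):
  At w0: Dia (not r -> p) requires not r -> p at some successor in {w1, w4}.
    not r -> p holds at w1, so Dia (not r -> p) is true at w0.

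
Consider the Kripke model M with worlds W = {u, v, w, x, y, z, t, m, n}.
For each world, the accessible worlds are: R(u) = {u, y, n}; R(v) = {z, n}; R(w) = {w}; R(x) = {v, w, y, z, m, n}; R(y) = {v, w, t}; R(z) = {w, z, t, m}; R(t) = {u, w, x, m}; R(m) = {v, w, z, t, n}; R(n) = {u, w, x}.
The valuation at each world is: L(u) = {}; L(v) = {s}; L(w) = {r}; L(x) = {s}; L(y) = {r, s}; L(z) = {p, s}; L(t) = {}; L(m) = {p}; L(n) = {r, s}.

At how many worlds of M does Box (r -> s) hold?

2

Recall that Box ψ holds at a world iff ψ holds at every accessible world, and Dia ψ holds iff ψ holds at some accessible world.
Let φ = Box (r -> s). Evaluate φ at each world:
  u (successors {u, y, n}): φ is true.
  v (successors {z, n}): φ is true.
  w (successors {w}): φ is false.
  x (successors {v, w, y, z, m, n}): φ is false.
  y (successors {v, w, t}): φ is false.
  z (successors {w, z, t, m}): φ is false.
  t (successors {u, w, x, m}): φ is false.
  m (successors {v, w, z, t, n}): φ is false.
  n (successors {u, w, x}): φ is false.
For instance, at v:
  At v: Box (r -> s) requires r -> s at every successor {z, n}.
    At z: r -> s is true.
    At n: r -> s is true.
  So Box (r -> s) is true at v.
Satisfying worlds: {u, v}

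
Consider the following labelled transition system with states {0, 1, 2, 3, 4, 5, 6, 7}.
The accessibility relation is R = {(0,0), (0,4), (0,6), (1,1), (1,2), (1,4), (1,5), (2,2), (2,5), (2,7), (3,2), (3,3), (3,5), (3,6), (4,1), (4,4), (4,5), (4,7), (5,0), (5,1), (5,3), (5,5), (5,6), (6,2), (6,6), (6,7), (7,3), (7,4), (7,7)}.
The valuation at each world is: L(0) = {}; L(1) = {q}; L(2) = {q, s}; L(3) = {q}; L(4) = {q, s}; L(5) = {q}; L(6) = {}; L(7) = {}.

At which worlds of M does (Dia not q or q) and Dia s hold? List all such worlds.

0, 1, 2, 3, 4, 6, 7

Recall that Dia ψ holds at a world iff ψ holds at some accessible world.
Let φ = (Dia not q or q) and Dia s. Evaluate φ at each world:
  0 (successors {0, 4, 6}): φ is true.
  1 (successors {1, 2, 4, 5}): φ is true.
  2 (successors {2, 5, 7}): φ is true.
  3 (successors {2, 3, 5, 6}): φ is true.
  4 (successors {1, 4, 5, 7}): φ is true.
  5 (successors {0, 1, 3, 5, 6}): φ is false.
  6 (successors {2, 6, 7}): φ is true.
  7 (successors {3, 4, 7}): φ is true.
For instance, at 7:
  At 7: Dia not q or q is true, Dia s is true, so (Dia not q or q) and Dia s is true.
    At 7: Dia not q is true, q is false, so Dia not q or q is true.
      At 7: Dia not q requires not q at some successor in {3, 4, 7}.
        not q holds at 7, so Dia not q is true at 7.
    At 7: Dia s requires s at some successor in {3, 4, 7}.
      s holds at 4, so Dia s is true at 7.
Satisfying worlds: {0, 1, 2, 3, 4, 6, 7}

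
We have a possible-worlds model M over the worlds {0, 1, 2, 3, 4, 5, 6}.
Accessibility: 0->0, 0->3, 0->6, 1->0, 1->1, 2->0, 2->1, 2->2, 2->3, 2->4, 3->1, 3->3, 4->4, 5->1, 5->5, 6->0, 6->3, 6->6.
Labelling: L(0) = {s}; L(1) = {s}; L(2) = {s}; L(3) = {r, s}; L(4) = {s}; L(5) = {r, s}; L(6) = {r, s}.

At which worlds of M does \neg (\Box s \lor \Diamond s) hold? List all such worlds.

none

Let φ = \neg (\Box s \lor \Diamond s). Evaluate φ at each world:
  0 (successors {0, 3, 6}): φ is false.
  1 (successors {0, 1}): φ is false.
  2 (successors {0, 1, 2, 3, 4}): φ is false.
  3 (successors {1, 3}): φ is false.
  4 (successors {4}): φ is false.
  5 (successors {1, 5}): φ is false.
  6 (successors {0, 3, 6}): φ is false.
For instance, at 2:
  At 2: \Box s \lor \Diamond s is true, so \neg (\Box s \lor \Diamond s) is false.
    At 2: \Box s is true, \Diamond s is true, so \Box s \lor \Diamond s is true.
      At 2: \Box s requires s at every successor {0, 1, 2, 3, 4}.
        At 0: s is true.
        At 1: s is true.
        At 2: s is true.
        At 3: s is true.
        At 4: s is true.
      So \Box s is true at 2.
      At 2: \Diamond s requires s at some successor in {0, 1, 2, 3, 4}.
        s holds at 0, so \Diamond s is true at 2.
Satisfying worlds: none.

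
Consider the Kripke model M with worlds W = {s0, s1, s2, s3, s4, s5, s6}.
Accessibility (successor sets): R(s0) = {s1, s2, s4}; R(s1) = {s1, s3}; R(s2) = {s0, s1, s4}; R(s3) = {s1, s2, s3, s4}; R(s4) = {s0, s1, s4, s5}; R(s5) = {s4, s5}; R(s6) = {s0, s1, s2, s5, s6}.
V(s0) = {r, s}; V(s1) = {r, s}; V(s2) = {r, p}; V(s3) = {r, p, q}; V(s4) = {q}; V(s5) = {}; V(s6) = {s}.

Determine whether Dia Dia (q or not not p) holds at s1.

Yes

At s1: Dia Dia (q or not not p) requires Dia (q or not not p) at some successor in {s1, s3}.
  Dia (q or not not p) holds at s1, so Dia Dia (q or not not p) is true at s1.
    At s1: Dia (q or not not p) requires q or not not p at some successor in {s1, s3}.
      q or not not p holds at s3, so Dia (q or not not p) is true at s1.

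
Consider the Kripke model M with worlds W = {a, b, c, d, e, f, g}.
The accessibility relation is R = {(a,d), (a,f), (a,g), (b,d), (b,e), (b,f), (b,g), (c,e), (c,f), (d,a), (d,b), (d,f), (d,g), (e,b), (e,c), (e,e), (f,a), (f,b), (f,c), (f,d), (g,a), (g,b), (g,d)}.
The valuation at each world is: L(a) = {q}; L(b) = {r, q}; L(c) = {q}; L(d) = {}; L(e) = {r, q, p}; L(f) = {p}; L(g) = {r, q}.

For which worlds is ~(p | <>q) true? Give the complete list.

Let φ = ~(p | <>q). Evaluate φ at each world:
  a (successors {d, f, g}): φ is false.
  b (successors {d, e, f, g}): φ is false.
  c (successors {e, f}): φ is false.
  d (successors {a, b, f, g}): φ is false.
  e (successors {b, c, e}): φ is false.
  f (successors {a, b, c, d}): φ is false.
  g (successors {a, b, d}): φ is false.
For instance, at f:
  At f: p | <>q is true, so ~(p | <>q) is false.
    At f: p is true, <>q is true, so p | <>q is true.
      At f: <>q requires q at some successor in {a, b, c, d}.
        q holds at a, so <>q is true at f.
Satisfying worlds: none.

none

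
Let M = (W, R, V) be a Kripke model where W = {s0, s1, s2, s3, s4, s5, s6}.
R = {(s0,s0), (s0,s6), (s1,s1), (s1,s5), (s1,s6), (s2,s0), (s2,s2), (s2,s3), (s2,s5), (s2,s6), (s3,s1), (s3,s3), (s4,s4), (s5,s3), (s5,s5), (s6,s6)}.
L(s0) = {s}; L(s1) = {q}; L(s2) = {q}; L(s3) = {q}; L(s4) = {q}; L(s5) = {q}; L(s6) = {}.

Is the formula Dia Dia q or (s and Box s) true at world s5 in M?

Recall that Box ψ holds at a world iff ψ holds at every accessible world, and Dia ψ holds iff ψ holds at some accessible world.
At s5: Dia Dia q is true, s and Box s is false, so Dia Dia q or (s and Box s) is true.
  At s5: Dia Dia q requires Dia q at some successor in {s3, s5}.
    Dia q holds at s3, so Dia Dia q is true at s5.
      At s3: Dia q requires q at some successor in {s1, s3}.
        q holds at s1, so Dia q is true at s3.
  At s5: s is false, Box s is false, so s and Box s is false.
    At s5: Box s requires s at every successor {s3, s5}.
      s fails at s3, so Box s is false at s5.

Yes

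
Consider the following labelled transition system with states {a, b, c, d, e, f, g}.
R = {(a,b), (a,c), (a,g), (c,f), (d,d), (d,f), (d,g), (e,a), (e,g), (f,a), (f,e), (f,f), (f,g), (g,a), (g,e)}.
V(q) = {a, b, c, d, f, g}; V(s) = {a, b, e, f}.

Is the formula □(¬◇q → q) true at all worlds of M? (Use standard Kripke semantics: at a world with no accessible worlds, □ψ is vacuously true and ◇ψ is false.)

Let φ = □(¬◇q → q). Evaluate φ at each world:
  a (successors {b, c, g}): φ is true.
  b (successors ∅): φ is true.
  c (successors {f}): φ is true.
  d (successors {d, f, g}): φ is true.
  e (successors {a, g}): φ is true.
  f (successors {a, e, f, g}): φ is true.
  g (successors {a, e}): φ is true.
For instance, at d:
  At d: □(¬◇q → q) requires ¬◇q → q at every successor {d, f, g}.
      At d: ¬◇q is false, q is true, so ¬◇q → q is true.
      At f: ¬◇q is false, q is true, so ¬◇q → q is true.
      At g: ¬◇q is false, q is true, so ¬◇q → q is true.
  So □(¬◇q → q) is true at d.

Yes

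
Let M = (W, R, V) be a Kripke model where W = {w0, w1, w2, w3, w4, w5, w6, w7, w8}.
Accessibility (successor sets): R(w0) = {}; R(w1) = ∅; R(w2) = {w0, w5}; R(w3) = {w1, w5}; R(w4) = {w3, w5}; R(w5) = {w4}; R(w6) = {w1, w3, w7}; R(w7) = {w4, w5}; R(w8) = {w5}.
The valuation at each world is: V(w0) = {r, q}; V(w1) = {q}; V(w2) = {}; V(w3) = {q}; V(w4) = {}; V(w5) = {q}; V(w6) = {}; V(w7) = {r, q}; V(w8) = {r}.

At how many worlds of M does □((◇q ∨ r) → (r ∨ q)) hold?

Recall that □ψ holds at a world iff ψ holds at every accessible world, and ◇ψ holds iff ψ holds at some accessible world.
Let φ = □((◇q ∨ r) → (r ∨ q)). Evaluate φ at each world:
  w0 (successors ∅): φ is true.
  w1 (successors ∅): φ is true.
  w2 (successors {w0, w5}): φ is true.
  w3 (successors {w1, w5}): φ is true.
  w4 (successors {w3, w5}): φ is true.
  w5 (successors {w4}): φ is false.
  w6 (successors {w1, w3, w7}): φ is true.
  w7 (successors {w4, w5}): φ is false.
  w8 (successors {w5}): φ is true.
For instance, at w4:
  At w4: □((◇q ∨ r) → (r ∨ q)) requires (◇q ∨ r) → (r ∨ q) at every successor {w3, w5}.
      At w3: ◇q ∨ r is true, r ∨ q is true, so (◇q ∨ r) → (r ∨ q) is true.
      At w5: ◇q ∨ r is false, r ∨ q is true, so (◇q ∨ r) → (r ∨ q) is true.
  So □((◇q ∨ r) → (r ∨ q)) is true at w4.
Satisfying worlds: {w0, w1, w2, w3, w4, w6, w8}

7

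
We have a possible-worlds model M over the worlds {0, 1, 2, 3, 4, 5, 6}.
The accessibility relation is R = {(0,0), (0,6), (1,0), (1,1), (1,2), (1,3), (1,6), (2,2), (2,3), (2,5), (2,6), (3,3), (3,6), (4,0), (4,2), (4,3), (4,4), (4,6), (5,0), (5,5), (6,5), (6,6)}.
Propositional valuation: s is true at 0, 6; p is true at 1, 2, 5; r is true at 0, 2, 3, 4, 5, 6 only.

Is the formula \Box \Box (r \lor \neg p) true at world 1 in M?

At 1: \Box \Box (r \lor \neg p) requires \Box (r \lor \neg p) at every successor {0, 1, 2, 3, 6}.
  \Box (r \lor \neg p) fails at 1, so \Box \Box (r \lor \neg p) is false at 1.
    At 1: \Box (r \lor \neg p) requires r \lor \neg p at every successor {0, 1, 2, 3, 6}.
      r \lor \neg p fails at 1, so \Box (r \lor \neg p) is false at 1.

No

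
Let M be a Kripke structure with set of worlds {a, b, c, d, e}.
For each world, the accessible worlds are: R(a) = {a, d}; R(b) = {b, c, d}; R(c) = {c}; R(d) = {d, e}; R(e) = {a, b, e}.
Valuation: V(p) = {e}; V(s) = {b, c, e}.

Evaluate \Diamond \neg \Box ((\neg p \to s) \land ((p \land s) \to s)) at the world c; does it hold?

No

At c: \Diamond \neg \Box ((\neg p \to s) \land ((p \land s) \to s)) requires \neg \Box ((\neg p \to s) \land ((p \land s) \to s)) at some successor in {c}.
  At c: \neg \Box ((\neg p \to s) \land ((p \land s) \to s)) is false.
So \Diamond \neg \Box ((\neg p \to s) \land ((p \land s) \to s)) is false at c.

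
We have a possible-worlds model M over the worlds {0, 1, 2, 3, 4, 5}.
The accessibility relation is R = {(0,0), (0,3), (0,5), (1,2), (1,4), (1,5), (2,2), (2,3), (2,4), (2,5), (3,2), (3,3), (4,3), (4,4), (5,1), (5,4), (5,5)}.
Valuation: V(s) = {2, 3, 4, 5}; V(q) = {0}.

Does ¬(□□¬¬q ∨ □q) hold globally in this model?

Yes

Let φ = ¬(□□¬¬q ∨ □q). Evaluate φ at each world:
  0 (successors {0, 3, 5}): φ is true.
  1 (successors {2, 4, 5}): φ is true.
  2 (successors {2, 3, 4, 5}): φ is true.
  3 (successors {2, 3}): φ is true.
  4 (successors {3, 4}): φ is true.
  5 (successors {1, 4, 5}): φ is true.
For instance, at 0:
  At 0: □□¬¬q ∨ □q is false, so ¬(□□¬¬q ∨ □q) is true.
    At 0: □□¬¬q is false, □q is false, so □□¬¬q ∨ □q is false.
      At 0: □□¬¬q requires □¬¬q at every successor {0, 3, 5}.
        □¬¬q fails at 0, so □□¬¬q is false at 0.
      At 0: □q requires q at every successor {0, 3, 5}.
        q fails at 3, so □q is false at 0.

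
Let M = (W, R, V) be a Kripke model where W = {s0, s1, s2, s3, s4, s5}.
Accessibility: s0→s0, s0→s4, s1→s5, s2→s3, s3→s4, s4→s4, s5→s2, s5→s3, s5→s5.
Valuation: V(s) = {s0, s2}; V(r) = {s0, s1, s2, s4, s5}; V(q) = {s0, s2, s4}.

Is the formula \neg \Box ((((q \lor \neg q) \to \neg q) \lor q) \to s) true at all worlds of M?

Let φ = \neg \Box ((((q \lor \neg q) \to \neg q) \lor q) \to s). Evaluate φ at each world:
  s0 (successors {s0, s4}): φ is true.
  s1 (successors {s5}): φ is true.
  s2 (successors {s3}): φ is true.
  s3 (successors {s4}): φ is true.
  s4 (successors {s4}): φ is true.
  s5 (successors {s2, s3, s5}): φ is true.
For instance, at s0:
  At s0: \Box ((((q \lor \neg q) \to \neg q) \lor q) \to s) is false, so \neg \Box ((((q \lor \neg q) \to \neg q) \lor q) \to s) is true.
    At s0: \Box ((((q \lor \neg q) \to \neg q) \lor q) \to s) requires (((q \lor \neg q) \to \neg q) \lor q) \to s at every successor {s0, s4}.
      (((q \lor \neg q) \to \neg q) \lor q) \to s fails at s4, so \Box ((((q \lor \neg q) \to \neg q) \lor q) \to s) is false at s0.

Yes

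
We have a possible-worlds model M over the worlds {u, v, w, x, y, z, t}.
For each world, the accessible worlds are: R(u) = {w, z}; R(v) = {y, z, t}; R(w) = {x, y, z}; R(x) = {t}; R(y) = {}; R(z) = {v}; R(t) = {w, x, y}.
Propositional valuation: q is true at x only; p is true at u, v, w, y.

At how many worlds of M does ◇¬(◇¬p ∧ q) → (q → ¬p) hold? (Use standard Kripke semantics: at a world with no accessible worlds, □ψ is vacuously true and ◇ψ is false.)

Let φ = ◇¬(◇¬p ∧ q) → (q → ¬p). Evaluate φ at each world:
  u (successors {w, z}): φ is true.
  v (successors {y, z, t}): φ is true.
  w (successors {x, y, z}): φ is true.
  x (successors {t}): φ is true.
  y (successors ∅): φ is true.
  z (successors {v}): φ is true.
  t (successors {w, x, y}): φ is true.
For instance, at z:
  At z: ◇¬(◇¬p ∧ q) is true, q → ¬p is true, so ◇¬(◇¬p ∧ q) → (q → ¬p) is true.
    At z: ◇¬(◇¬p ∧ q) requires ¬(◇¬p ∧ q) at some successor in {v}.
      ¬(◇¬p ∧ q) holds at v, so ◇¬(◇¬p ∧ q) is true at z.
Satisfying worlds: {u, v, w, x, y, z, t}

7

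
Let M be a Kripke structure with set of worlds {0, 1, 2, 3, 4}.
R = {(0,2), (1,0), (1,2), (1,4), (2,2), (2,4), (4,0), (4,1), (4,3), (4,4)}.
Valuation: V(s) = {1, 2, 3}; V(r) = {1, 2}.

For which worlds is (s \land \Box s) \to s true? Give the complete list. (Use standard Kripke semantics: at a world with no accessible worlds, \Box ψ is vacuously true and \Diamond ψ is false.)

0, 1, 2, 3, 4

Recall that \Box ψ holds at a world iff ψ holds at every accessible world, and \Diamond ψ holds iff ψ holds at some accessible world.
Let φ = (s \land \Box s) \to s. Evaluate φ at each world:
  0 (successors {2}): φ is true.
  1 (successors {0, 2, 4}): φ is true.
  2 (successors {2, 4}): φ is true.
  3 (successors ∅): φ is true.
  4 (successors {0, 1, 3, 4}): φ is true.
For instance, at 2:
  At 2: s \land \Box s is false, s is true, so (s \land \Box s) \to s is true.
    At 2: s is true, \Box s is false, so s \land \Box s is false.
      At 2: \Box s requires s at every successor {2, 4}.
        s fails at 4, so \Box s is false at 2.
Satisfying worlds: {0, 1, 2, 3, 4}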